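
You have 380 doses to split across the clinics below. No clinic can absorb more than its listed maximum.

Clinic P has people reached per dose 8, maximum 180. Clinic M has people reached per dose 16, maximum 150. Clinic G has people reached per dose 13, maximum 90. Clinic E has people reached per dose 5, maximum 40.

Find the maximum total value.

Highest people reached per dose first: Clinic M 16 > Clinic G 13 > Clinic P 8 > Clinic E 5.
Give Clinic M 150 to hit its cap of 150 ; 230 left.
Give Clinic G 90 to hit its cap of 90 ; 140 left.
Clinic P has room for 180 but only 140 remain, so it gets 140.
Total = 8×140 + 16×150 + 13×90 = 4690.

4690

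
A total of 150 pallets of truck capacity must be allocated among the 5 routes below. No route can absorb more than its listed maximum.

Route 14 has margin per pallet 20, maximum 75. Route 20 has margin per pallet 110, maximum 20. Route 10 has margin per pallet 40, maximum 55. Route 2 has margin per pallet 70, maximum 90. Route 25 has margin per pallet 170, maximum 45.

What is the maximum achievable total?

15800

Highest margin per pallet first: Route 25 170 > Route 20 110 > Route 2 70 > Route 10 40 > Route 14 20.
Give Route 25 45 to hit its cap of 45 — 105 left.
Route 20 takes 20 to reach its cap of 20 — 85 left.
Route 2: +85 (room for 90) → 85. Pool exhausted.
Total = 110×20 + 70×85 + 170×45 = 15800.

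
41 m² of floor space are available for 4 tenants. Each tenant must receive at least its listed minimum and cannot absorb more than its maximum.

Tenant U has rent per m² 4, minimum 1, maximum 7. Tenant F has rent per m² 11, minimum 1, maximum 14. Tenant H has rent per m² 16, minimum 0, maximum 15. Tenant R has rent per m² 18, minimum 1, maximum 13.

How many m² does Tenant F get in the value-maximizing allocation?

12

Meeting every minimum uses 1+1+0+1 = 3 m², leaving 38.
Highest rent per m² first: Tenant R 18 > Tenant H 16 > Tenant F 11 > Tenant U 4.
Tenant R takes 12 more to reach its cap of 13 → 26 left.
Tenant H: +15 to 15 (cap) → 11 left.
Tenant F has room for 13 more but only 11 remain, so it gets 12.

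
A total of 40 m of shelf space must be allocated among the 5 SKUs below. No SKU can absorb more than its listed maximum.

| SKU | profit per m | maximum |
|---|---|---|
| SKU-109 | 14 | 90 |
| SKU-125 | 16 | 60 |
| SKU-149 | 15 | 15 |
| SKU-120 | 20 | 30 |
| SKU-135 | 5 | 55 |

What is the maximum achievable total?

Rank by profit per m: SKU-120 20 > SKU-125 16 > SKU-149 15 > SKU-109 14 > SKU-135 5.
SKU-120 takes 30 to reach its cap of 30 — 10 left.
SKU-125: +10 (room for 60) → 10. Pool exhausted.
Total = 16×10 + 20×30 = 760.

760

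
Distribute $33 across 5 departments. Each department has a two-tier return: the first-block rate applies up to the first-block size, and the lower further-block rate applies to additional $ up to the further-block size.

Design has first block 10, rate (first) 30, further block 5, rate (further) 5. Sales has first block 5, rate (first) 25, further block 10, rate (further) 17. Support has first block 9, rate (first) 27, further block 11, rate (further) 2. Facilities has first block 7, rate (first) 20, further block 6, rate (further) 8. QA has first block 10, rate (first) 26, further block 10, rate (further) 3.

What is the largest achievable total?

Order all 10 blocks by rate: Design/T1 30 > Support/T1 27 > QA/T1 26 > Sales/T1 25 > Facilities/T1 20 > Sales/T2 17 > Facilities/T2 8 > Design/T2 5 > QA/T2 3 > Support/T2 2.
Design T1 at 30: fill all 10 ; 23 left.
Support/T1 (27): +9 ; 14 left.
Fill QA T1 block (10 at 26) ; 4 left.
Sales/T1: +4 of 5 at 25; pool empty.
Total = 30×10 + 27×9 + 26×10 + 25×4 = 903.

903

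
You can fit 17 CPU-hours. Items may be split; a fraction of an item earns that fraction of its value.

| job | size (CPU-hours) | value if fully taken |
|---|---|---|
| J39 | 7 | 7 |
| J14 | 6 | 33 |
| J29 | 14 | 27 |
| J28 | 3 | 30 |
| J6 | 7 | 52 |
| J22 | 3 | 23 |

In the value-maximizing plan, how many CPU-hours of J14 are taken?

Sort by value density: J28 30/3≈10, J22 23/3≈7.67, J6 52/7≈7.43, J14 33/6≈5.5, J29 27/14≈1.93, J39 7/7≈1.
All 3 CPU-hours of J28 fit (value 30) — 14 remain.
J22: take in full, 3 CPU-hours for value 23 — 11 left.
All 7 CPU-hours of J6 fit (value 52) — 4 remain.
Fill the last 4 CPU-hours with part of J14: 4/6 of it earns 22.

4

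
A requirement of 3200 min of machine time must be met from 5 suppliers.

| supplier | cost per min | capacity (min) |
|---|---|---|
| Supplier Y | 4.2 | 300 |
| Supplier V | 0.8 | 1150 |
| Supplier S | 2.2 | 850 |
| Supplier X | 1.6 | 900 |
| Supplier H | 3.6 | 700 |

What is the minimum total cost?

5310

Fill from the cheapest supplier first.
Take 1150 from Supplier V at 0.8 ; need 2050 more.
Take 900 from Supplier X at 1.6 ; need 1150 more.
Take 850 from Supplier S at 2.2 ; need 300 more.
Supplier H at 3.6: take 300 of its 700 ; requirement met.
Supplier Y: unused.
Cost = 1150×0.8 + 900×1.6 + 850×2.2 + 300×3.6 = 5310.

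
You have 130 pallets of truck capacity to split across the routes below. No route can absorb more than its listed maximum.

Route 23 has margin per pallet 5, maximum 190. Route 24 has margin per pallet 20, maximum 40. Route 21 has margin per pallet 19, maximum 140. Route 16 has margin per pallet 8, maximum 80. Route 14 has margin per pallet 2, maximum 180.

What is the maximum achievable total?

Order the routes by margin per pallet: Route 24 20 > Route 21 19 > Route 16 8 > Route 23 5 > Route 14 2.
Route 24 takes 40 to reach its cap of 40 — 90 left.
Only 90 left; Route 21 takes them to reach 90.
Total = 20×40 + 19×90 = 2510.

2510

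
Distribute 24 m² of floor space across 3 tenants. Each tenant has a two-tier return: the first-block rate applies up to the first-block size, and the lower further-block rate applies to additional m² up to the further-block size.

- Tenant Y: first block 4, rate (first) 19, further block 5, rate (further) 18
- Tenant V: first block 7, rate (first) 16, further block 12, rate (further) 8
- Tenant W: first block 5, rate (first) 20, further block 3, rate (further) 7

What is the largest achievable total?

402

Order all 6 blocks by rate: Tenant W/tier1 20 > Tenant Y/tier1 19 > Tenant Y/tier2 18 > Tenant V/tier1 16 > Tenant V/tier2 8 > Tenant W/tier2 7.
Tenant W tier1 at 20: fill all 5 — 19 left.
Fill Tenant Y tier1 block (4 at 19) — 15 left.
Tenant Y/tier2 (18): +5 — 10 left.
Fill Tenant V tier1 block (7 at 16) — 3 left.
Tenant V tier2 at 8: only 3 left, fill 3.
Total = 20×5 + 19×4 + 18×5 + 16×7 + 8×3 = 402.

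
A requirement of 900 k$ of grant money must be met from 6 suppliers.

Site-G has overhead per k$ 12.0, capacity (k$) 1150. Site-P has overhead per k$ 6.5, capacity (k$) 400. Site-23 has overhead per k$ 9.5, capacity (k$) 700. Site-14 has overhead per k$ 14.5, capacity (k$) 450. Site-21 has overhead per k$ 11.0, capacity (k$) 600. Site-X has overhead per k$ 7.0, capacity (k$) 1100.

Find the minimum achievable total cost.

Use suppliers in increasing cost order.
Take 400 from Site-P at 6.5 ; need 500 more.
Site-X (7.0): take the remaining 500 ; done.
Site-23, Site-21, Site-G, Site-14: unused.
Cost = 400×6.5 + 500×7.0 = 6100.

6100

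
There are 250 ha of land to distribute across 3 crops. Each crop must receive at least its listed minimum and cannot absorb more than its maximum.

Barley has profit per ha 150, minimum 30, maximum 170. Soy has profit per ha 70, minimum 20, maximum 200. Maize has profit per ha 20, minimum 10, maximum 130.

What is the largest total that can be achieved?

30600

Meeting every minimum uses 30+20+10 = 60 ha, leaving 190.
Highest profit per ha first: Barley 150 > Soy 70 > Maize 20.
Barley takes 140 more to reach its cap of 170 ; 50 left.
Soy: +50 (room for 180) → 70. Pool exhausted.
Total = 150×170 + 70×70 + 20×10 = 30600.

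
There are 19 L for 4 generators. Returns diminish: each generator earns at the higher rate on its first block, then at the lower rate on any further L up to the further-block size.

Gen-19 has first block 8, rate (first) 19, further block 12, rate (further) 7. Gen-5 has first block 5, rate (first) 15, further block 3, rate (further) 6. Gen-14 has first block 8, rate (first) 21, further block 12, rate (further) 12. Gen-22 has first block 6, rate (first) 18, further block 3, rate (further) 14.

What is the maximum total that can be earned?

Order all 8 blocks by rate: Gen-14/tier1 21 > Gen-19/tier1 19 > Gen-22/tier1 18 > Gen-5/tier1 15 > Gen-22/tier2 14 > Gen-14/tier2 12 > Gen-19/tier2 7 > Gen-5/tier2 6.
Fill Gen-14 tier1 block (8 at 21) — 11 left.
Fill Gen-19 tier1 block (8 at 19) — 3 left.
3 remain; put them into Gen-22 tier1 at 18.
Total = 21×8 + 19×8 + 18×3 = 374.

374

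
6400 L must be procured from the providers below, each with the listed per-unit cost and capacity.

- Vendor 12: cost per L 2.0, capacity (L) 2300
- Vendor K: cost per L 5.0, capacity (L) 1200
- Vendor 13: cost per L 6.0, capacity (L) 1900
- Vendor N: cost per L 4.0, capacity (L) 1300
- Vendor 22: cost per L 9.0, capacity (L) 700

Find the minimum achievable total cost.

Fill from the cheapest provider first.
Take 2300 from Vendor 12 at 2.0 — need 4100 more.
Vendor N (4.0): use full 1300 — 2800 L to go.
Take 1200 from Vendor K at 5.0 — need 1600 more.
Vendor 13 at 6.0: take 1600 of its 1900 — requirement met.
Vendor 22: unused.
Cost = 2300×2.0 + 1300×4.0 + 1200×5.0 + 1600×6.0 = 25400.

25400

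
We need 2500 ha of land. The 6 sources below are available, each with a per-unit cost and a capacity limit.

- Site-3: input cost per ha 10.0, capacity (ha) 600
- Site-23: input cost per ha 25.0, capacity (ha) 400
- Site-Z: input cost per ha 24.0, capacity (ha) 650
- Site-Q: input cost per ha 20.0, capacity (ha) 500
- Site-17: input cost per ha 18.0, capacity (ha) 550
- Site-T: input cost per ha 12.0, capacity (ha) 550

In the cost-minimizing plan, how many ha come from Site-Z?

300

Use sources in increasing cost order.
Site-3 (10.0): use full 600 ; 1900 ha to go.
Take 550 from Site-T at 12.0 ; need 1350 more.
Site-17 (18.0): use full 550 ; 800 ha to go.
Site-Q (20.0): use full 500 ; 300 ha to go.
Site-Z at 24.0: take 300 of its 650 ; requirement met.
Site-23: unused.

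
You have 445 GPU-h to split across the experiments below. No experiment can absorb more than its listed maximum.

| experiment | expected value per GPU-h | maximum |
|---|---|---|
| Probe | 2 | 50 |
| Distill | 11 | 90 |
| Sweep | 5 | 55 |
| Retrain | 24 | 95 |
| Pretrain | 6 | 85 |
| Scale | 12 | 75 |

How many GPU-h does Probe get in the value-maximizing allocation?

Highest expected value per GPU-h first: Retrain 24 > Scale 12 > Distill 11 > Pretrain 6 > Sweep 5 > Probe 2.
Give Retrain 95 to hit its cap of 95 ; 350 left.
Scale: +75 to 75 (cap) ; 275 left.
Distill: +90 to 90 (cap) ; 185 left.
Give Pretrain 85 to hit its cap of 85 ; 100 left.
Sweep: +55 to 55 (cap) ; 45 left.
Probe: +45 (room for 50) → 45. Pool exhausted.

45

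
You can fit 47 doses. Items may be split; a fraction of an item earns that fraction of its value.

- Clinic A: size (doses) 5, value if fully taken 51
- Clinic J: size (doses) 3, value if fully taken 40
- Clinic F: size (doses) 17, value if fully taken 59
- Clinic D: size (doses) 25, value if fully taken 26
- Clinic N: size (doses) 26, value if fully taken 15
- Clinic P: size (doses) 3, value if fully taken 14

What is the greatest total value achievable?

183.76

Best value per unit of size first: Clinic J 40/3≈13.3, Clinic A 51/5≈10.2, Clinic P 14/3≈4.67, Clinic F 59/17≈3.47, Clinic D 26/25≈1.04, Clinic N 15/26≈0.577.
Take all of Clinic J (3 doses, value 40) ; 44 doses left.
All 5 doses of Clinic A fit (value 51) ; 39 remain.
Take all of Clinic P (3 doses, value 14) ; 36 doses left.
Take all of Clinic F (17 doses, value 59) ; 19 doses left.
Fill the last 19 doses with part of Clinic D: 19/25 of it earns 19.76.
Total value = 183.76.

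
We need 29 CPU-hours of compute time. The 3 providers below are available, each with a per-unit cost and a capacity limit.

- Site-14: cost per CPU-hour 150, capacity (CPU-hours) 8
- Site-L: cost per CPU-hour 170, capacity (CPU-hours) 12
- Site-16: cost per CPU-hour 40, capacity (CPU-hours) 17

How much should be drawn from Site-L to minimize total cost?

4

Use providers in increasing cost order.
Take 17 from Site-16 at 40 → need 12 more.
Site-14 (150): use full 8 → 4 CPU-hours to go.
Site-L (170): take the remaining 4 → done.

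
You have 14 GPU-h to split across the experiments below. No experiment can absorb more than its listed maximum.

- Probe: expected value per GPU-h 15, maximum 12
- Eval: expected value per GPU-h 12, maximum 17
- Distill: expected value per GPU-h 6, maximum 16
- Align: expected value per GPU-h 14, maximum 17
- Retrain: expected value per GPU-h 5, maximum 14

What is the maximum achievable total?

208

Rank by expected value per GPU-h: Probe 15 > Align 14 > Eval 12 > Distill 6 > Retrain 5.
Probe takes 12 to reach its cap of 12 ; 2 left.
Only 2 left; Align takes them to reach 2.
Total = 15×12 + 14×2 = 208.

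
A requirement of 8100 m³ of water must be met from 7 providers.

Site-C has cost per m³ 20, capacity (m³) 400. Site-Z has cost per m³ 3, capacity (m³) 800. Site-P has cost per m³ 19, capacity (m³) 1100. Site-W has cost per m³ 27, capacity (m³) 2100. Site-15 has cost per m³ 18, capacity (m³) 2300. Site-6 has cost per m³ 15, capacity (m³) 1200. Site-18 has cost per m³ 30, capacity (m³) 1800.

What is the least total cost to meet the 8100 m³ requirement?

Fill from the cheapest provider first.
Take 800 from Site-Z at 3 → need 7300 more.
Take 1200 from Site-6 at 15 → need 6100 more.
Site-15 at 18: take all 2300 m³ → 3800 still needed.
Site-P at 19: take all 1100 m³ → 2700 still needed.
Take 400 from Site-C at 20 → need 2300 more.
Site-W at 27: take all 2100 m³ → 200 still needed.
Take 200 from Site-18 at 30 to finish.
Cost = 800×3 + 1200×15 + 2300×18 + 1100×19 + 400×20 + 2100×27 + 200×30 = 153400.

153400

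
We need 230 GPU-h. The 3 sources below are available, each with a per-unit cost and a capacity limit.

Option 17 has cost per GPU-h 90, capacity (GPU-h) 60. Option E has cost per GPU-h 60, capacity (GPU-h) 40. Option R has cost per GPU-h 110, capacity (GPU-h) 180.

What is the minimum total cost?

Cheapest first:
Option E at 60: take all 40 GPU-h — 190 still needed.
Take 60 from Option 17 at 90 — need 130 more.
Option R at 110: take 130 of its 180 — requirement met.
Cost = 40×60 + 60×90 + 130×110 = 22100.

22100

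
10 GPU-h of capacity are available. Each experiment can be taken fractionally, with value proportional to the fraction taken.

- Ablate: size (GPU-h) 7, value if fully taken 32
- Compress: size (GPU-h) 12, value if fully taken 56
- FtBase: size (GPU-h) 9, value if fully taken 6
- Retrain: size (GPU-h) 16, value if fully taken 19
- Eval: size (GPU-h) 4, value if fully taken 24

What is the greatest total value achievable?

Sort by value density: Eval 24/4≈6, Compress 56/12≈4.67, Ablate 32/7≈4.57, Retrain 19/16≈1.19, FtBase 6/9≈0.667.
Eval: take in full, 4 GPU-h for value 24 ; 6 left.
6 GPU-h left: a 6/12 share of Compress gives 56×6/12 = 28.
Total value = 52.

52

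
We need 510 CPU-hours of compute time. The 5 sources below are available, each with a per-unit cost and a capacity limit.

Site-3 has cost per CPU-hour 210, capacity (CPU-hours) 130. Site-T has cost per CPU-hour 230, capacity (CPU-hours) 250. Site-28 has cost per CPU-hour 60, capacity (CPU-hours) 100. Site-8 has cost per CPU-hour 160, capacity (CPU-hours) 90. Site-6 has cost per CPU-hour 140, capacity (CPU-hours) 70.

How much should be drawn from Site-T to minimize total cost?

Cheapest first:
Site-28 at 60: take all 100 CPU-hours → 410 still needed.
Take 70 from Site-6 at 140 → need 340 more.
Site-8 (160): use full 90 → 250 CPU-hours to go.
Take 130 from Site-3 at 210 → need 120 more.
Take 120 from Site-T at 230 to finish.

120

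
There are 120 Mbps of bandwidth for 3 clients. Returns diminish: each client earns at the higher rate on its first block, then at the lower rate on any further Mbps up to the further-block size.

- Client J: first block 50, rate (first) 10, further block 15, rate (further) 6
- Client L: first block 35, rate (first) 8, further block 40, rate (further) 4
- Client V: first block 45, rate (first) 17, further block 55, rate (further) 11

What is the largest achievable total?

Rank every tier by rate: Client V/first 17 > Client V/second 11 > Client J/first 10 > Client L/first 8 > Client J/second 6 > Client L/second 4.
Fill Client V first block (45 at 17) — 75 left.
Client V/second (11): +55 — 20 left.
20 remain; put them into Client J first at 10.
Total = 17×45 + 11×55 + 10×20 = 1570.

1570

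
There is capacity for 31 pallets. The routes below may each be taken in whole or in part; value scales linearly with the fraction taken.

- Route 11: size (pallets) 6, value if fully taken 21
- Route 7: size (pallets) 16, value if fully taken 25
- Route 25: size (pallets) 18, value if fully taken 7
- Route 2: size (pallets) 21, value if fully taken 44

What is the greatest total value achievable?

71.25

Sort by value density: Route 11 21/6≈3.5, Route 2 44/21≈2.1, Route 7 25/16≈1.56, Route 25 7/18≈0.389.
All 6 pallets of Route 11 fit (value 21) ; 25 remain.
Take all of Route 2 (21 pallets, value 44) ; 4 pallets left.
4 pallets left: a 4/16 share of Route 7 gives 25×4/16 = 6.25.
Total value = 71.25.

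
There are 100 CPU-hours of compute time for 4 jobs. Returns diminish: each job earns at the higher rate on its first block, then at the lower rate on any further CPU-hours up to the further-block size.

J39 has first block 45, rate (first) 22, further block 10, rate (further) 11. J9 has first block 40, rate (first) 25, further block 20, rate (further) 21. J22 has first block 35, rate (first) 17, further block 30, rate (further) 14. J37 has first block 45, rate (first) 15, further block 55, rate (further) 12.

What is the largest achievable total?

Treat each block as its own option and order by rate: J9/tier1 25 > J39/tier1 22 > J9/tier2 21 > J22/tier1 17 > J37/tier1 15 > J22/tier2 14 > J37/tier2 12 > J39/tier2 11.
J9/tier1 (25): +40 — 60 left.
J39 tier1 at 22: fill all 45 — 15 left.
J9 tier2 at 21: only 15 left, fill 15.
Total = 25×40 + 22×45 + 21×15 = 2305.

2305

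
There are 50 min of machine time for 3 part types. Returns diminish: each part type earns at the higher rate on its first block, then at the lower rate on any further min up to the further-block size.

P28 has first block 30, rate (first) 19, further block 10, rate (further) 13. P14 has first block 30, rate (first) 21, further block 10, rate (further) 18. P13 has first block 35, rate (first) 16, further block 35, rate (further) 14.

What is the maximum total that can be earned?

Treat each block as its own option and order by rate: P14/tier1 21 > P28/tier1 19 > P14/tier2 18 > P13/tier1 16 > P13/tier2 14 > P28/tier2 13.
P14/tier1 (21): +30 → 20 left.
20 remain; put them into P28 tier1 at 19.
Total = 21×30 + 19×20 = 1010.

1010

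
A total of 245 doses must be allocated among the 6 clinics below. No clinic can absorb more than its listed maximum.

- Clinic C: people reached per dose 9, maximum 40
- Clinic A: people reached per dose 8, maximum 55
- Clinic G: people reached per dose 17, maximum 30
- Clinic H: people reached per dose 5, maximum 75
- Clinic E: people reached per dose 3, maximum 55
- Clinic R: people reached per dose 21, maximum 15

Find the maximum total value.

Order the clinics by people reached per dose: Clinic R 21 > Clinic G 17 > Clinic C 9 > Clinic A 8 > Clinic H 5 > Clinic E 3.
Clinic R: +15 to 15 (cap) — 230 left.
Give Clinic G 30 to hit its cap of 30 — 200 left.
Clinic C takes 40 to reach its cap of 40 — 160 left.
Clinic A takes 55 to reach its cap of 55 — 105 left.
Clinic H: +75 to 75 (cap) — 30 left.
Clinic E has room for 55 but only 30 remain, so it gets 30.
Total = 9×40 + 8×55 + 17×30 + 5×75 + 3×30 + 21×15 = 2090.

2090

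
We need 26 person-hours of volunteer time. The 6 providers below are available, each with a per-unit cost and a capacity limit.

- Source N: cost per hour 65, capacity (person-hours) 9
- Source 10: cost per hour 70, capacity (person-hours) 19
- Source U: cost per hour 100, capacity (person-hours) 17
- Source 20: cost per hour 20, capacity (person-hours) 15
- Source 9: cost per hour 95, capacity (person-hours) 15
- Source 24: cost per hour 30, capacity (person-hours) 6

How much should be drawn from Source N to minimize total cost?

Cheapest first:
Source 20 (20): use full 15 → 11 person-hours to go.
Take 6 from Source 24 at 30 → need 5 more.
Take 5 from Source N at 65 to finish.
Source 10, Source 9, Source U: unused.

5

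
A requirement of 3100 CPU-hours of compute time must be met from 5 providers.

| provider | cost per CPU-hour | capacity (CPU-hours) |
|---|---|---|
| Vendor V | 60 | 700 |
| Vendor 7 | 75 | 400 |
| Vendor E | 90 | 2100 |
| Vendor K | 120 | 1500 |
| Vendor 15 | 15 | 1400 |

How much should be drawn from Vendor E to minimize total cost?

600

Cheapest first:
Vendor 15 (15): use full 1400 ; 1700 CPU-hours to go.
Vendor V at 60: take all 700 CPU-hours ; 1000 still needed.
Vendor 7 (75): use full 400 ; 600 CPU-hours to go.
Take 600 from Vendor E at 90 to finish.
Vendor K: unused.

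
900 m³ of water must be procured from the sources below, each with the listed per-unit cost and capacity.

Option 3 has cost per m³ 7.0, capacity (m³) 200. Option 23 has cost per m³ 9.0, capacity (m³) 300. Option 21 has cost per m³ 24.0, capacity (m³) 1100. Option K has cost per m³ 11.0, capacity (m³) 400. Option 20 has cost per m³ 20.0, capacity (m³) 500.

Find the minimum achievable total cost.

Fill from the cheapest source first.
Option 3 (7.0): use full 200 → 700 m³ to go.
Option 23 (9.0): use full 300 → 400 m³ to go.
Option K at 11.0: take all 400 m³ → 0 still needed.
Option 20, Option 21: unused.
Cost = 200×7.0 + 300×9.0 + 400×11.0 = 8500.

8500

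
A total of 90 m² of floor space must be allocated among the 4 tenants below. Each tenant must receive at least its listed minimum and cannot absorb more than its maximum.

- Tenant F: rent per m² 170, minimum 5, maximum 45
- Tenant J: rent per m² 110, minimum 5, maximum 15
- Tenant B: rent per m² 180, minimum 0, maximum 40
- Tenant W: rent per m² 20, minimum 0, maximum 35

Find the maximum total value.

15400

Meeting every minimum uses 5+5+0+0 = 10 m², leaving 80.
Highest rent per m² first: Tenant B 180 > Tenant F 170 > Tenant J 110 > Tenant W 20.
Tenant B: +40 to 40 (cap) ; 40 left.
Tenant F: +40 to 45 (cap) ; 0 left.
Total = 170×45 + 110×5 + 180×40 = 15400.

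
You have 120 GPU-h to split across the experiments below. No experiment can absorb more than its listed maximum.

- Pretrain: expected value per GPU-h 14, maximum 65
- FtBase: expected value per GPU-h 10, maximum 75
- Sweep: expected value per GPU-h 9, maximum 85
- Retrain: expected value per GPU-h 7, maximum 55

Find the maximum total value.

1460

Highest expected value per GPU-h first: Pretrain 14 > FtBase 10 > Sweep 9 > Retrain 7.
Give Pretrain 65 to hit its cap of 65 — 55 left.
FtBase has room for 75 but only 55 remain, so it gets 55.
Total = 14×65 + 10×55 = 1460.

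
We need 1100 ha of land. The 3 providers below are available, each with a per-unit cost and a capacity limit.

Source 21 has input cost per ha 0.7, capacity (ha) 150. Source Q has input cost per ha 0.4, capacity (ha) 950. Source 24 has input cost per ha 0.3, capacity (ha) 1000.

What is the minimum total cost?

340

Fill from the cheapest provider first.
Take 1000 from Source 24 at 0.3 → need 100 more.
Source Q at 0.4: take 100 of its 950 → requirement met.
Source 21: unused.
Cost = 1000×0.3 + 100×0.4 = 340.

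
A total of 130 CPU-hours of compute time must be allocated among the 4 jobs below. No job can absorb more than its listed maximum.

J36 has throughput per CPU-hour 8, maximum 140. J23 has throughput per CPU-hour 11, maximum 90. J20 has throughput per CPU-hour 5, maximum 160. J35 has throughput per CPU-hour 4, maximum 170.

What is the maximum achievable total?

Order the jobs by throughput per CPU-hour: J23 11 > J36 8 > J20 5 > J35 4.
J23: +90 to 90 (cap) ; 40 left.
Only 40 left; J36 takes them to reach 40.
Total = 8×40 + 11×90 = 1310.

1310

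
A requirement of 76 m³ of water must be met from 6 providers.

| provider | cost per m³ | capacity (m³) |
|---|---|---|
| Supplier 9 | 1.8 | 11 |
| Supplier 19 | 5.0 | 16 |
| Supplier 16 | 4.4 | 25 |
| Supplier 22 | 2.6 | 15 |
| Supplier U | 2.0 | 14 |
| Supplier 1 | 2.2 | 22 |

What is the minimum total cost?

Use providers in increasing cost order.
Take 11 from Supplier 9 at 1.8 → need 65 more.
Take 14 from Supplier U at 2.0 → need 51 more.
Supplier 1 (2.2): use full 22 → 29 m³ to go.
Take 15 from Supplier 22 at 2.6 → need 14 more.
Take 14 from Supplier 16 at 4.4 to finish.
Supplier 19: unused.
Cost = 11×1.8 + 14×2.0 + 22×2.2 + 15×2.6 + 14×4.4 = 196.8.

196.8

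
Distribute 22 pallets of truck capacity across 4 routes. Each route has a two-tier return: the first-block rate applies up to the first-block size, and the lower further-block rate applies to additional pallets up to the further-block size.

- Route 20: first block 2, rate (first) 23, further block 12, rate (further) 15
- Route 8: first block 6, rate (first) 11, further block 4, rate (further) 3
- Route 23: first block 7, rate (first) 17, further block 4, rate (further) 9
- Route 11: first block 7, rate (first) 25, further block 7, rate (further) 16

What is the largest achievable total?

Rank every tier by rate: Route 11/first 25 > Route 20/first 23 > Route 23/first 17 > Route 11/second 16 > Route 20/second 15 > Route 8/first 11 > Route 23/second 9 > Route 8/second 3.
Route 11/first (25): +7 ; 15 left.
Route 20/first (23): +2 ; 13 left.
Fill Route 23 first block (7 at 17) ; 6 left.
Route 11/second: +6 of 7 at 16; pool empty.
Total = 25×7 + 23×2 + 17×7 + 16×6 = 436.

436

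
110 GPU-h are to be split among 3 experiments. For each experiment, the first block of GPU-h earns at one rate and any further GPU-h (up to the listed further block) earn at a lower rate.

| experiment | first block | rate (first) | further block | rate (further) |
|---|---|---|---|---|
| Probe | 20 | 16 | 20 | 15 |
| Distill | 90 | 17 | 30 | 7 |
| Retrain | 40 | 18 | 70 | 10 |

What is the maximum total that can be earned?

Rank every tier by rate: Retrain/first 18 > Distill/first 17 > Probe/first 16 > Probe/second 15 > Retrain/second 10 > Distill/second 7.
Retrain first at 18: fill all 40 — 70 left.
Distill/first: +70 of 90 at 17; pool empty.
Total = 18×40 + 17×70 = 1910.

1910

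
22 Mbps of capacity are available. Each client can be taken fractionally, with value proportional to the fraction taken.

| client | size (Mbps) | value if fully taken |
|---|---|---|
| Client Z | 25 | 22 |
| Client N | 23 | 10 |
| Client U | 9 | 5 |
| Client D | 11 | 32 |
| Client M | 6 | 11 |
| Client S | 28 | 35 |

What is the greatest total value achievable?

49.25

Sort by value density: Client D 32/11≈2.91, Client M 11/6≈1.83, Client S 35/28≈1.25, Client Z 22/25≈0.88, Client U 5/9≈0.556, Client N 10/23≈0.435.
All 11 Mbps of Client D fit (value 32) — 11 remain.
All 6 Mbps of Client M fit (value 11) — 5 remain.
5 Mbps left: a 5/28 share of Client S gives 35×5/28 = 6.25.
Total value = 49.25.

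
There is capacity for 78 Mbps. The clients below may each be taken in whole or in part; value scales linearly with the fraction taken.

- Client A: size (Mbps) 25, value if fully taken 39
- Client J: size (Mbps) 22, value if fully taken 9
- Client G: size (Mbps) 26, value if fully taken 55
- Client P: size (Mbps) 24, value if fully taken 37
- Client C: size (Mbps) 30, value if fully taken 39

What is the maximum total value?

Best value per unit of size first: Client G 55/26≈2.12, Client A 39/25≈1.56, Client P 37/24≈1.54, Client C 39/30≈1.3, Client J 9/22≈0.409.
All 26 Mbps of Client G fit (value 55) — 52 remain.
Take all of Client A (25 Mbps, value 39) — 27 Mbps left.
All 24 Mbps of Client P fit (value 37) — 3 remain.
Only 3 Mbps remain; take 3/30 of Client C for value 39×3/30 = 3.9.
Total value = 134.9.

134.9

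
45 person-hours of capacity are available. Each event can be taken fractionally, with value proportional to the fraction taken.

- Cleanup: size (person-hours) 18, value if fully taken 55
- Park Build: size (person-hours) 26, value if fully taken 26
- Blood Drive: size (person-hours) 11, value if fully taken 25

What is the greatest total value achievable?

96

Best value per unit of size first: Cleanup 55/18≈3.06, Blood Drive 25/11≈2.27, Park Build 26/26≈1.
Take all of Cleanup (18 person-hours, value 55) ; 27 person-hours left.
Blood Drive: take in full, 11 person-hours for value 25 ; 16 left.
16 person-hours left: a 16/26 share of Park Build gives 26×16/26 = 16.
Total value = 96.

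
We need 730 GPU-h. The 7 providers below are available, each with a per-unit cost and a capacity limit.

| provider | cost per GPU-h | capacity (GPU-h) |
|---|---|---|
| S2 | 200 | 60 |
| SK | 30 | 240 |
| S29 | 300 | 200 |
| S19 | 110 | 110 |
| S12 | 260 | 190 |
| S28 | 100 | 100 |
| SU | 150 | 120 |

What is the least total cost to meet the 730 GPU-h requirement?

Cheapest first:
SK at 30: take all 240 GPU-h → 490 still needed.
S28 at 100: take all 100 GPU-h → 390 still needed.
S19 at 110: take all 110 GPU-h → 280 still needed.
SU at 150: take all 120 GPU-h → 160 still needed.
Take 60 from S2 at 200 → need 100 more.
S12 (260): take the remaining 100 → done.
S29: unused.
Cost = 240×30 + 100×100 + 110×110 + 120×150 + 60×200 + 100×260 = 85300.

85300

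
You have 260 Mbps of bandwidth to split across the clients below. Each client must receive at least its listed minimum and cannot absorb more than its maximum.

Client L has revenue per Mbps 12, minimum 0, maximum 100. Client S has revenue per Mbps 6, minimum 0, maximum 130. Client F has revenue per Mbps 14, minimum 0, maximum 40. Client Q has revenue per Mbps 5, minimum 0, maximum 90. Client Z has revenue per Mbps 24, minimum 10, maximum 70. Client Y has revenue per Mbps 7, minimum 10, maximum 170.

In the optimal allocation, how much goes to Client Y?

50

Meeting every minimum uses 0+0+0+0+10+10 = 20 Mbps, leaving 240.
Highest revenue per Mbps first: Client Z 24 > Client F 14 > Client L 12 > Client Y 7 > Client S 6 > Client Q 5.
Give Client Z 60 more to hit its cap of 70 — 180 left.
Give Client F 40 more to hit its cap of 40 — 140 left.
Give Client L 100 more to hit its cap of 100 — 40 left.
Client Y has room for 160 more but only 40 remain, so it gets 50.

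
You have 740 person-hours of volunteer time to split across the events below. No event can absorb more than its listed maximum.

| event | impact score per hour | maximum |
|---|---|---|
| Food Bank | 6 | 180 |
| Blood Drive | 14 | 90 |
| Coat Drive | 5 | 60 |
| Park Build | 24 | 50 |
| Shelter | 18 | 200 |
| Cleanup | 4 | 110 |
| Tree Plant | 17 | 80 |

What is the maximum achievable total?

Highest impact score per hour first: Park Build 24 > Shelter 18 > Tree Plant 17 > Blood Drive 14 > Food Bank 6 > Coat Drive 5 > Cleanup 4.
Park Build takes 50 to reach its cap of 50 — 690 left.
Shelter: +200 to 200 (cap) — 490 left.
Tree Plant takes 80 to reach its cap of 80 — 410 left.
Blood Drive: +90 to 90 (cap) — 320 left.
Give Food Bank 180 to hit its cap of 180 — 140 left.
Give Coat Drive 60 to hit its cap of 60 — 80 left.
Cleanup: +80 (room for 110) → 80. Pool exhausted.
Total = 6×180 + 14×90 + 5×60 + 24×50 + 18×200 + 4×80 + 17×80 = 9120.

9120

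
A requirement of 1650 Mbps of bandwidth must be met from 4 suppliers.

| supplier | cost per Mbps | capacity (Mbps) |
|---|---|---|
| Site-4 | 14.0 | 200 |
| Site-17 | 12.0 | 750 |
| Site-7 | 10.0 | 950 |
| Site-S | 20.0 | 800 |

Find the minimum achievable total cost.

Use suppliers in increasing cost order.
Site-7 at 10.0: take all 950 Mbps → 700 still needed.
Site-17 (12.0): take the remaining 700 → done.
Site-4, Site-S: unused.
Cost = 950×10.0 + 700×12.0 = 17900.

17900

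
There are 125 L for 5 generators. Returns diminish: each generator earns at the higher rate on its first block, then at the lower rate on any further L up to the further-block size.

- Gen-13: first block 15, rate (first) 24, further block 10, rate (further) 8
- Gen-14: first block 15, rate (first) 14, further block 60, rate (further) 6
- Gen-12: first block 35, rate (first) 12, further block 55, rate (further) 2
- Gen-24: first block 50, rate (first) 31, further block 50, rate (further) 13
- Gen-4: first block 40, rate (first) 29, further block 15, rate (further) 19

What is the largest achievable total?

Order all 10 blocks by rate: Gen-24/first 31 > Gen-4/first 29 > Gen-13/first 24 > Gen-4/second 19 > Gen-14/first 14 > Gen-24/second 13 > Gen-12/first 12 > Gen-13/second 8 > Gen-14/second 6 > Gen-12/second 2.
Gen-24/first (31): +50 ; 75 left.
Gen-4 first at 29: fill all 40 ; 35 left.
Gen-13/first (24): +15 ; 20 left.
Gen-4/second (19): +15 ; 5 left.
5 remain; put them into Gen-14 first at 14.
Total = 31×50 + 29×40 + 24×15 + 19×15 + 14×5 = 3425.

3425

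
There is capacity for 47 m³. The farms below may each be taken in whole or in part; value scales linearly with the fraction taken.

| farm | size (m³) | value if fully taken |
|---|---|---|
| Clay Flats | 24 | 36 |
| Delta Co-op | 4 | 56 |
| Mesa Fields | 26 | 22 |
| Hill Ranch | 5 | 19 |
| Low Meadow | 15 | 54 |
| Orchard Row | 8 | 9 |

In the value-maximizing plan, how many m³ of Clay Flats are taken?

Rank by value-to-size ratio: Delta Co-op 56/4≈14, Hill Ranch 19/5≈3.8, Low Meadow 54/15≈3.6, Clay Flats 36/24≈1.5, Orchard Row 9/8≈1.12, Mesa Fields 22/26≈0.846.
All 4 m³ of Delta Co-op fit (value 56) ; 43 remain.
Hill Ranch: take in full, 5 m³ for value 19 ; 38 left.
Low Meadow: take in full, 15 m³ for value 54 ; 23 left.
23 m³ left: a 23/24 share of Clay Flats gives 36×23/24 = 34.5.

23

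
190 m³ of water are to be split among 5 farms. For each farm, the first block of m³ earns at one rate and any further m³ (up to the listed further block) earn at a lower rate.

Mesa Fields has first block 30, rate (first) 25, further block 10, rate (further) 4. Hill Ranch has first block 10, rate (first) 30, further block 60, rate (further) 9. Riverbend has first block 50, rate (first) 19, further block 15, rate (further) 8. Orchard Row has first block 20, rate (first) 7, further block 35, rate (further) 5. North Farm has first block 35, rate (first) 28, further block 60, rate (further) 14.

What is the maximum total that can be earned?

Rank every tier by rate: Hill Ranch/tier1 30 > North Farm/tier1 28 > Mesa Fields/tier1 25 > Riverbend/tier1 19 > North Farm/tier2 14 > Hill Ranch/tier2 9 > Riverbend/tier2 8 > Orchard Row/tier1 7 > Orchard Row/tier2 5 > Mesa Fields/tier2 4.
Fill Hill Ranch tier1 block (10 at 30) → 180 left.
North Farm/tier1 (28): +35 → 145 left.
Mesa Fields tier1 at 25: fill all 30 → 115 left.
Fill Riverbend tier1 block (50 at 19) → 65 left.
North Farm tier2 at 14: fill all 60 → 5 left.
Hill Ranch tier2 at 9: only 5 left, fill 5.
Total = 30×10 + 28×35 + 25×30 + 19×50 + 14×60 + 9×5 = 3865.

3865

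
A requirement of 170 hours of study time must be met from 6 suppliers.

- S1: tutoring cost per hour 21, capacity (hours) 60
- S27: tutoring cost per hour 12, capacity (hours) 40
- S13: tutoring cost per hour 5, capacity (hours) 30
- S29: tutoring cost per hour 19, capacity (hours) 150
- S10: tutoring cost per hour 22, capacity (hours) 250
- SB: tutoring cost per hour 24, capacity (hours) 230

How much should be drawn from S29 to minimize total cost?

100

Fill from the cheapest supplier first.
Take 30 from S13 at 5 — need 140 more.
S27 at 12: take all 40 hours — 100 still needed.
S29 (19): take the remaining 100 — done.
S1, S10, SB: unused.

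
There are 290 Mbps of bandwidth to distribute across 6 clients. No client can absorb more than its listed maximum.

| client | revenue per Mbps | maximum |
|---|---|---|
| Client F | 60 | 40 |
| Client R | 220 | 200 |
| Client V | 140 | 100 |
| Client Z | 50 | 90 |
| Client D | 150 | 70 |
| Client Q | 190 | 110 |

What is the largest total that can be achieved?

61100

Order the clients by revenue per Mbps: Client R 220 > Client Q 190 > Client D 150 > Client V 140 > Client F 60 > Client Z 50.
Give Client R 200 to hit its cap of 200 → 90 left.
Only 90 left; Client Q takes them to reach 90.
Total = 220×200 + 190×90 = 61100.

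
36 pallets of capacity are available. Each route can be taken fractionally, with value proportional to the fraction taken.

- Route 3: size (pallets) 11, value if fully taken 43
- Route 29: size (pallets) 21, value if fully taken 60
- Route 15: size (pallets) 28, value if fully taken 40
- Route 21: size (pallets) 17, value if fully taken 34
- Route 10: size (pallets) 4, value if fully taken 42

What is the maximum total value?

145

Sort by value density: Route 10 42/4≈10.5, Route 3 43/11≈3.91, Route 29 60/21≈2.86, Route 21 34/17≈2, Route 15 40/28≈1.43.
Route 10: take in full, 4 pallets for value 42 → 32 left.
All 11 pallets of Route 3 fit (value 43) → 21 remain.
Take all of Route 29 (21 pallets, value 60) → 0 pallets left.
Total value = 145.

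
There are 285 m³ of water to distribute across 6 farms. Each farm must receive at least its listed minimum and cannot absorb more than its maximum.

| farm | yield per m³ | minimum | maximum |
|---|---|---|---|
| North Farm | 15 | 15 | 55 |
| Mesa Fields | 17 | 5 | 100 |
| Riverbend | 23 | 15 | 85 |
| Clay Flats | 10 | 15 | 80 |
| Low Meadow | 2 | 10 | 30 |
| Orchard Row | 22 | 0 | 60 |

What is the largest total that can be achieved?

5370

Meeting every minimum uses 15+5+15+15+10+0 = 60 m³, leaving 225.
Rank by yield per m³: Riverbend 23 > Orchard Row 22 > Mesa Fields 17 > North Farm 15 > Clay Flats 10 > Low Meadow 2.
Riverbend takes 70 more to reach its cap of 85 → 155 left.
Give Orchard Row 60 more to hit its cap of 60 → 95 left.
Mesa Fields: +95 to 100 (cap) → 0 left.
Total = 15×15 + 17×100 + 23×85 + 10×15 + 2×10 + 22×60 = 5370.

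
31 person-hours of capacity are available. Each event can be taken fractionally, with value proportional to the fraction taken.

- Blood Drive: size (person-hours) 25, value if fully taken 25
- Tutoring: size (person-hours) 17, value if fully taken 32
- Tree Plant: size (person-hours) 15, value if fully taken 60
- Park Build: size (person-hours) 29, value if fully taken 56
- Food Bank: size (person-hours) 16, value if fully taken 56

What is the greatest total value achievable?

116

Rank by value-to-size ratio: Tree Plant 60/15≈4, Food Bank 56/16≈3.5, Park Build 56/29≈1.93, Tutoring 32/17≈1.88, Blood Drive 25/25≈1.
Take all of Tree Plant (15 person-hours, value 60) → 16 person-hours left.
Take all of Food Bank (16 person-hours, value 56) → 0 person-hours left.
Total value = 116.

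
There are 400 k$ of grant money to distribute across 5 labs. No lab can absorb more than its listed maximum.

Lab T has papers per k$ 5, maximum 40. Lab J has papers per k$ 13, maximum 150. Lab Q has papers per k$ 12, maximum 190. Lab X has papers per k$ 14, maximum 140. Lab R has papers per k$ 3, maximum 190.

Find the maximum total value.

Rank by papers per k$: Lab X 14 > Lab J 13 > Lab Q 12 > Lab T 5 > Lab R 3.
Lab X: +140 to 140 (cap) ; 260 left.
Lab J: +150 to 150 (cap) ; 110 left.
Lab Q: +110 (room for 190) → 110. Pool exhausted.
Total = 13×150 + 12×110 + 14×140 = 5230.

5230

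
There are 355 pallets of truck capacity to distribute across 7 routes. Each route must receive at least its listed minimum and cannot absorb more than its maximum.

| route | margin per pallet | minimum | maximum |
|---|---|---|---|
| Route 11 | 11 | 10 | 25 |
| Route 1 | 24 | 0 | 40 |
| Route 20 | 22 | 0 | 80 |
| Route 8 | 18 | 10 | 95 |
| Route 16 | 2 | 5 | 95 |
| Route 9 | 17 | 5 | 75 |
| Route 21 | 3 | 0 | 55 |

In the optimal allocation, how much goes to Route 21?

35

Meeting every minimum uses 10+0+0+10+5+5+0 = 30 pallets, leaving 325.
Highest margin per pallet first: Route 1 24 > Route 20 22 > Route 8 18 > Route 9 17 > Route 11 11 > Route 21 3 > Route 16 2.
Route 1: +40 to 40 (cap) ; 285 left.
Route 20 takes 80 more to reach its cap of 80 ; 205 left.
Route 8 takes 85 more to reach its cap of 95 ; 120 left.
Route 9: +70 to 75 (cap) ; 50 left.
Give Route 11 15 more to hit its cap of 25 ; 35 left.
Route 21: +35 (room for 55) → 35. Pool exhausted.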